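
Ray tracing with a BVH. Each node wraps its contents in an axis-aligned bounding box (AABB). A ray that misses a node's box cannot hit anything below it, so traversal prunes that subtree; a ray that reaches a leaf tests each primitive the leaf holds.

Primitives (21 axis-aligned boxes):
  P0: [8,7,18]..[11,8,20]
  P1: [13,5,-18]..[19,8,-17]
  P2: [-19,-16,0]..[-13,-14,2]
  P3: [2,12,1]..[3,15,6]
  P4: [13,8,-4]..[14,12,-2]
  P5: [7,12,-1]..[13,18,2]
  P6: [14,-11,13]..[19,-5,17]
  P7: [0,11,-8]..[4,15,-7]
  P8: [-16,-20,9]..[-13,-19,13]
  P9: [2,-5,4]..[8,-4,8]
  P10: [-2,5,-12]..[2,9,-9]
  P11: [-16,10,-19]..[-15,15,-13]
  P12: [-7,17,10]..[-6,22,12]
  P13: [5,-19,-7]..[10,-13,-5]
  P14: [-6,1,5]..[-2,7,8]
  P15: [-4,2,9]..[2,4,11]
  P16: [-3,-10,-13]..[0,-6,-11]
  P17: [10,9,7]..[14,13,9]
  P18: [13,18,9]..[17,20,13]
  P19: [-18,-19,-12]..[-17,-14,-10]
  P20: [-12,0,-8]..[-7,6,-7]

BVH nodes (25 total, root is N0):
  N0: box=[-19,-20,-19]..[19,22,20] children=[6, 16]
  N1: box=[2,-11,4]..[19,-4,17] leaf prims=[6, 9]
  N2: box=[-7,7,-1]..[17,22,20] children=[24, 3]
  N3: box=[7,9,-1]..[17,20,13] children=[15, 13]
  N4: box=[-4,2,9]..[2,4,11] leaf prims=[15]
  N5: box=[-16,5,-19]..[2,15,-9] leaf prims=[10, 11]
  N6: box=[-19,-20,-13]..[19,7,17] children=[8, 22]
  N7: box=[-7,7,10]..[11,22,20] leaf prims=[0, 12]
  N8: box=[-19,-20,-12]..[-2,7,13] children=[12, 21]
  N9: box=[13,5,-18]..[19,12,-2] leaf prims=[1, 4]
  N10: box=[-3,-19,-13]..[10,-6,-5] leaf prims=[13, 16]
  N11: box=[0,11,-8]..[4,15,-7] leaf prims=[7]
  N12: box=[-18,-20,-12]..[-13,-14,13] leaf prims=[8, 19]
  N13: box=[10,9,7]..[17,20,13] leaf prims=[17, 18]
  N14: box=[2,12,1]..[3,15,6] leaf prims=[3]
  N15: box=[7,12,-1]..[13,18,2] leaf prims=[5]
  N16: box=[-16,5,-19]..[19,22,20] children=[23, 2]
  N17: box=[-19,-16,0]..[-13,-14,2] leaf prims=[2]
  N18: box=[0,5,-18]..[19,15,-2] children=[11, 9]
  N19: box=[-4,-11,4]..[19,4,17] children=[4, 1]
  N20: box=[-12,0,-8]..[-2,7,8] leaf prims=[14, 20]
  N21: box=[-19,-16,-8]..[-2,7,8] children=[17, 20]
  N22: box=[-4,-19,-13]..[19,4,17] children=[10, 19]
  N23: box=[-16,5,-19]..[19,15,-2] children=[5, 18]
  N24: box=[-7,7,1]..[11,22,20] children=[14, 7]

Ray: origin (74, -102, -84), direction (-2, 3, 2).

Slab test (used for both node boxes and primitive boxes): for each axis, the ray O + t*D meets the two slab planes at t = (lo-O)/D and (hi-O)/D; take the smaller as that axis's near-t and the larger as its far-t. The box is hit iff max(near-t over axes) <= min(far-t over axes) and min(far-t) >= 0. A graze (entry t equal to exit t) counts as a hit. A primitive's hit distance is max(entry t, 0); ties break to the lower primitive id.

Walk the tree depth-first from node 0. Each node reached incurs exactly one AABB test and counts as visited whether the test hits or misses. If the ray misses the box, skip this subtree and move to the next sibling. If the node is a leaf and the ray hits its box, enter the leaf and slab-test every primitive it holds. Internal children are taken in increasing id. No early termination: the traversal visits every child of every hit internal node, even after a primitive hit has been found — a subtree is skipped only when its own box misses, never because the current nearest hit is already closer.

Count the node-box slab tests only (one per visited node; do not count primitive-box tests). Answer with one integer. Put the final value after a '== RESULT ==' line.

Trace the traversal:
N0 x:[55/2,93/2] y:[82/3,124/3] z:[65/2,52] -> hit [65/2,124/3], descend [6, 16]
  N6 x:[55/2,93/2] y:[82/3,109/3] z:[71/2,101/2] -> hit [71/2,109/3], descend [8, 22]
    N8 x:[38,93/2] y:[82/3,109/3] z:[36,97/2] -> miss, prune
    N22 x:[55/2,39] y:[83/3,106/3] z:[71/2,101/2] -> miss, prune
  N16 x:[55/2,45] y:[107/3,124/3] z:[65/2,52] -> hit [107/3,124/3], descend [2, 23]
    N2 x:[57/2,81/2] y:[109/3,124/3] z:[83/2,52] -> miss, prune
    N23 x:[55/2,45] y:[107/3,39] z:[65/2,41] -> hit [107/3,39], descend [5, 18]
      N5 x:[36,45] y:[107/3,39] z:[65/2,75/2] -> hit [36,75/2] leaf, test {P10@t=36, P11(miss)}
      N18 x:[55/2,37] y:[107/3,39] z:[33,41] -> hit [107/3,37], descend [9, 11]
        N9 x:[55/2,61/2] y:[107/3,38] z:[33,41] -> miss, prune
        N11 x:[35,37] y:[113/3,39] z:[38,77/2] -> miss, prune

11 AABB tests over nodes [0, 6, 8, 22, 16, 2, 23, 5, 18, 9, 11]; 1 leaf entered; closest P10.

== RESULT ==
11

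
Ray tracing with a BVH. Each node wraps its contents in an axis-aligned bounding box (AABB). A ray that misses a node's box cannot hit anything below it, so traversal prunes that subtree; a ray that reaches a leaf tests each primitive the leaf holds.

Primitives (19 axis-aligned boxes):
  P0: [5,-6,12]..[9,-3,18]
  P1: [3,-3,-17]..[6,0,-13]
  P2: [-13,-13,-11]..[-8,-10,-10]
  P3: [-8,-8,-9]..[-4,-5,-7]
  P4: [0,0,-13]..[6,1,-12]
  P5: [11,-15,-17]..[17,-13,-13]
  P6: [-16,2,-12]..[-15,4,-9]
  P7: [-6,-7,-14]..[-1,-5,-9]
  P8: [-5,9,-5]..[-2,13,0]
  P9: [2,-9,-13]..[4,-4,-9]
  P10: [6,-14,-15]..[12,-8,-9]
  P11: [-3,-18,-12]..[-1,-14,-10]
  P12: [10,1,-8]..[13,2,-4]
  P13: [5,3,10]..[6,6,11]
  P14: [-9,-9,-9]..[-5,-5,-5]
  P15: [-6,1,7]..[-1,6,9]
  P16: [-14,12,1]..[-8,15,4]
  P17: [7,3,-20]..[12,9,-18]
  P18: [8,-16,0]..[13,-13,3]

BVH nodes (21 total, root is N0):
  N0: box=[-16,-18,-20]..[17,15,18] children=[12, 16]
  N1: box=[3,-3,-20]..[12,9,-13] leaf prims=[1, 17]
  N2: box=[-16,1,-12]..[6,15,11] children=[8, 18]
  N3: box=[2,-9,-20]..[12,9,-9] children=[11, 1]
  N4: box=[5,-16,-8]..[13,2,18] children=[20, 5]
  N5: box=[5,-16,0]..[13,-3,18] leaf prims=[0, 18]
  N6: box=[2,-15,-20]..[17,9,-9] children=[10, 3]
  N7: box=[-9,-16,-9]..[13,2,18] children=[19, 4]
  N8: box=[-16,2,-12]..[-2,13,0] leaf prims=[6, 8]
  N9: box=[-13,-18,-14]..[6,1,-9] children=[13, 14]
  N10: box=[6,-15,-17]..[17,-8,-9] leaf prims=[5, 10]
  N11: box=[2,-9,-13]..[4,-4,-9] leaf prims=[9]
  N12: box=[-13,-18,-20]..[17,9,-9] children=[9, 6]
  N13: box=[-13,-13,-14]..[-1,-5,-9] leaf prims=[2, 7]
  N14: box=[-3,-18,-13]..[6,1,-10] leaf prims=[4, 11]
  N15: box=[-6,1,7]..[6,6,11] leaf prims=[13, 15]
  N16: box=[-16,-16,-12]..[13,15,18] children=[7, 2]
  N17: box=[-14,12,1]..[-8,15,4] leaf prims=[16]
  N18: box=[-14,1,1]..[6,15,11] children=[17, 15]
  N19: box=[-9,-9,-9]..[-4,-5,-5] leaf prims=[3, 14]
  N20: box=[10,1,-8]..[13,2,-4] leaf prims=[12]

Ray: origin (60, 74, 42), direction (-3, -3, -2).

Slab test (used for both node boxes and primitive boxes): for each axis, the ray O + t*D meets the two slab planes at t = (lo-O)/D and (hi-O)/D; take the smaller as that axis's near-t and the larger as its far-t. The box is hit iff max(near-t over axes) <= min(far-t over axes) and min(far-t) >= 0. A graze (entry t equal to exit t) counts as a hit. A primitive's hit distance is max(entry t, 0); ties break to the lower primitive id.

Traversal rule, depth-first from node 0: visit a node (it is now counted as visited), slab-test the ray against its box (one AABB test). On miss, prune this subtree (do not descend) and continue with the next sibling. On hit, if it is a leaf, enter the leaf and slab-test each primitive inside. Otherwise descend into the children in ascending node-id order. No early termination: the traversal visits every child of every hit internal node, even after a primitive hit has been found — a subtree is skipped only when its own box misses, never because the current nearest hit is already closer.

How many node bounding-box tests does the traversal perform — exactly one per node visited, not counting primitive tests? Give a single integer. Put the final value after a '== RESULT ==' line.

Traverse from the root:
N0 x:[43/3,76/3] y:[59/3,92/3] z:[12,31] -> hit [59/3,76/3], descend [12, 16]
  N12 x:[43/3,73/3] y:[65/3,92/3] z:[51/2,31] -> miss, prune
  N16 x:[47/3,76/3] y:[59/3,30] z:[12,27] -> hit [59/3,76/3], descend [2, 7]
    N2 x:[18,76/3] y:[59/3,73/3] z:[31/2,27] -> hit [59/3,73/3], descend [8, 18]
      N8 x:[62/3,76/3] y:[61/3,24] z:[21,27] -> hit [21,24] leaf, test {P6(miss), P8@t=21}
      N18 x:[18,74/3] y:[59/3,73/3] z:[31/2,41/2] -> hit [59/3,41/2], descend [15, 17]
        N15 x:[18,22] y:[68/3,73/3] z:[31/2,35/2] -> miss, prune
        N17 x:[68/3,74/3] y:[59/3,62/3] z:[19,41/2] -> miss, prune
    N7 x:[47/3,23] y:[24,30] z:[12,51/2] -> miss, prune

Visited [0, 12, 16, 2, 8, 18, 15, 17, 7]. Tests: 9 box, 1 leaf. Nearest: P8.

== RESULT ==
9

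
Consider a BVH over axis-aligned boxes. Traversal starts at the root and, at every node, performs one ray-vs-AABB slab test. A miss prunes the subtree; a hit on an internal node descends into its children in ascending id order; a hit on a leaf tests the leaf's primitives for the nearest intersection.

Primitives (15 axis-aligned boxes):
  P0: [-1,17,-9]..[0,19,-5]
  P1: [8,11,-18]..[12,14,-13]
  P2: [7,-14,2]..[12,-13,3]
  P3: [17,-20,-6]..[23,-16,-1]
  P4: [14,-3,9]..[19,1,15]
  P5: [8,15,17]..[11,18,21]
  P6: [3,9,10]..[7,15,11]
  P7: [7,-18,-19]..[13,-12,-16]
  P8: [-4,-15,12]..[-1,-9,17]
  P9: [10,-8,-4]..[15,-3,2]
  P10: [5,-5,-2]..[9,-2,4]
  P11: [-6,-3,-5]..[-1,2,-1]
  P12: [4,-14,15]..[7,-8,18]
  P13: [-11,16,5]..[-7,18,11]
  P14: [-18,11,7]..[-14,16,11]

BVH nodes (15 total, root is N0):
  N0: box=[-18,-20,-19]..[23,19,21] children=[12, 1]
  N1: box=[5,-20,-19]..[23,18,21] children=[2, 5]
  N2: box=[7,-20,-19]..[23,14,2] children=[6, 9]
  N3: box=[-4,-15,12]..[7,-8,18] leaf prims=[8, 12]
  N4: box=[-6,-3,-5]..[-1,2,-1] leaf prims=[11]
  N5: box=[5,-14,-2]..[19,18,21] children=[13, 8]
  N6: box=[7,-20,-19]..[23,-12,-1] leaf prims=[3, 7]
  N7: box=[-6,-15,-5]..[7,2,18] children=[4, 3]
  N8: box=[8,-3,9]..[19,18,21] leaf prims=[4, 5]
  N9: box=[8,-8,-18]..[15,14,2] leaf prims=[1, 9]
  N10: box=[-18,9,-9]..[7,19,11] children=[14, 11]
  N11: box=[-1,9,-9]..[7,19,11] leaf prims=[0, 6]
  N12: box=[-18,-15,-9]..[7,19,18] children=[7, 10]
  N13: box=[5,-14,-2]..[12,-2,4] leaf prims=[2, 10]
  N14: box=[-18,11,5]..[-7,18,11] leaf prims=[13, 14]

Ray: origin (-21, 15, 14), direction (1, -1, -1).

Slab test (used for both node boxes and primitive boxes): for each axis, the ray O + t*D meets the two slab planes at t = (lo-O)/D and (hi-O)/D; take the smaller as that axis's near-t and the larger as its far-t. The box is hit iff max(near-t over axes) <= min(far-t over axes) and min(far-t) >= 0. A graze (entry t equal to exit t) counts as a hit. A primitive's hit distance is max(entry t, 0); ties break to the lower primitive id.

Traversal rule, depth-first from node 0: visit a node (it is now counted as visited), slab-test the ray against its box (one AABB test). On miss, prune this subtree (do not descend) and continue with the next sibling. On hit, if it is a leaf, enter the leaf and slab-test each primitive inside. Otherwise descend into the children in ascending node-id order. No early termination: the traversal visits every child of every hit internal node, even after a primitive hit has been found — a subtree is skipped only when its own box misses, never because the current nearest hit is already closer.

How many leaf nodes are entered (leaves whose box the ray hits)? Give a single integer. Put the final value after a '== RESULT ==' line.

Walk:
N0 x:[3,44] y:[-4,35] z:[-7,33] -> hit [3,33], descend [1, 12]
  N1 x:[26,44] y:[-3,35] z:[-7,33] -> hit [26,33], descend [2, 5]
    N2 x:[28,44] y:[1,35] z:[12,33] -> hit [28,33], descend [6, 9]
      N6 x:[28,44] y:[27,35] z:[15,33] -> hit [28,33] leaf, test {P3(miss), P7@t=30}
      N9 x:[29,36] y:[1,23] z:[12,32] -> miss, prune
    N5 x:[26,40] y:[-3,29] z:[-7,16] -> miss, prune
  N12 x:[3,28] y:[-4,30] z:[-4,23] -> hit [3,23], descend [7, 10]
    N7 x:[15,28] y:[13,30] z:[-4,19] -> hit [15,19], descend [3, 4]
      N3 x:[17,28] y:[23,30] z:[-4,2] -> miss, prune
      N4 x:[15,20] y:[13,18] z:[15,19] -> hit [15,18] leaf, test {P11@t=15}
    N10 x:[3,28] y:[-4,6] z:[3,23] -> hit [3,6], descend [11, 14]
      N11 x:[20,28] y:[-4,6] z:[3,23] -> miss, prune
      N14 x:[3,14] y:[-3,4] z:[3,9] -> hit [3,4] leaf, test {P13(miss), P14@t=3}

13 AABB tests over nodes [0, 1, 2, 6, 9, 5, 12, 7, 3, 4, 10, 11, 14]; 3 leaves entered; closest P14.

== RESULT ==
3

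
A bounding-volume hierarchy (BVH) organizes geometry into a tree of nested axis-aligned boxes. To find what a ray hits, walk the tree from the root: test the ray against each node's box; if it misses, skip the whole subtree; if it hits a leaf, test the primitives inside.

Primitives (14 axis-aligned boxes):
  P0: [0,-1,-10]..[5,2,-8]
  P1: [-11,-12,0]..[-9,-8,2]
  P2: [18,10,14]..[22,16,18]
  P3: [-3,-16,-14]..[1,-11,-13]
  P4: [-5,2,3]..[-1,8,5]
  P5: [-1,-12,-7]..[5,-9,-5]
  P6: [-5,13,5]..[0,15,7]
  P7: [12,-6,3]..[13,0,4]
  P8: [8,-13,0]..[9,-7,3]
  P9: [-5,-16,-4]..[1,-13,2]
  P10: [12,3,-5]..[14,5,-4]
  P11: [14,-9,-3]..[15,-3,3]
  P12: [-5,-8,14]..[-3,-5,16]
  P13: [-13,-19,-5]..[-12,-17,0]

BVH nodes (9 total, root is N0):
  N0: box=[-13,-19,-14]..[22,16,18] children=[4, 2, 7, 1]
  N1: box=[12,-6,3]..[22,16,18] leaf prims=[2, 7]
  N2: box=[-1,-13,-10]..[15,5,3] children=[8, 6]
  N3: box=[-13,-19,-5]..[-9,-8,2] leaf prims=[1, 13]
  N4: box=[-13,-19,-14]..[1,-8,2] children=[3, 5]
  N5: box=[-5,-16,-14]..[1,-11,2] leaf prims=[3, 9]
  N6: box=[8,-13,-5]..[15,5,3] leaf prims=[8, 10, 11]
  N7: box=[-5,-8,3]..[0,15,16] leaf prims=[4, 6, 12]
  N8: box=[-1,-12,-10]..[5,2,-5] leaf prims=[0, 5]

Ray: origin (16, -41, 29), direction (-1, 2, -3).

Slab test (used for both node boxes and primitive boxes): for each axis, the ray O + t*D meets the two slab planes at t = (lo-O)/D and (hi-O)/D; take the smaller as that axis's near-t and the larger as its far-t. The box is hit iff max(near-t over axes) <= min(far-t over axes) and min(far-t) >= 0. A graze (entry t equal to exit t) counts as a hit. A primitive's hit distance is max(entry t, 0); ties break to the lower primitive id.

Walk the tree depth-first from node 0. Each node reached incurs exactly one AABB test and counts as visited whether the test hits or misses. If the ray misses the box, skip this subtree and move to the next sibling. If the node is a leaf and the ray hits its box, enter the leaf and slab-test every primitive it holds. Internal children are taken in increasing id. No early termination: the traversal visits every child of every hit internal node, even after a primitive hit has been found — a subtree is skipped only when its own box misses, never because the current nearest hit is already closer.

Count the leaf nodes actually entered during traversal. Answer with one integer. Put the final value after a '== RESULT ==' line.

Walk:
N0 x:[-6,29] y:[11,57/2] z:[11/3,43/3] -> hit [11,43/3], descend [1, 2, 4, 7]
  N1 x:[-6,4] y:[35/2,57/2] z:[11/3,26/3] -> miss, prune
  N2 x:[1,17] y:[14,23] z:[26/3,13] -> miss, prune
  N4 x:[15,29] y:[11,33/2] z:[9,43/3] -> miss, prune
  N7 x:[16,21] y:[33/2,28] z:[13/3,26/3] -> miss, prune

Visited [0, 1, 2, 4, 7]. Tests: 5 box, 0 leaf. Nearest: miss.

== RESULT ==
0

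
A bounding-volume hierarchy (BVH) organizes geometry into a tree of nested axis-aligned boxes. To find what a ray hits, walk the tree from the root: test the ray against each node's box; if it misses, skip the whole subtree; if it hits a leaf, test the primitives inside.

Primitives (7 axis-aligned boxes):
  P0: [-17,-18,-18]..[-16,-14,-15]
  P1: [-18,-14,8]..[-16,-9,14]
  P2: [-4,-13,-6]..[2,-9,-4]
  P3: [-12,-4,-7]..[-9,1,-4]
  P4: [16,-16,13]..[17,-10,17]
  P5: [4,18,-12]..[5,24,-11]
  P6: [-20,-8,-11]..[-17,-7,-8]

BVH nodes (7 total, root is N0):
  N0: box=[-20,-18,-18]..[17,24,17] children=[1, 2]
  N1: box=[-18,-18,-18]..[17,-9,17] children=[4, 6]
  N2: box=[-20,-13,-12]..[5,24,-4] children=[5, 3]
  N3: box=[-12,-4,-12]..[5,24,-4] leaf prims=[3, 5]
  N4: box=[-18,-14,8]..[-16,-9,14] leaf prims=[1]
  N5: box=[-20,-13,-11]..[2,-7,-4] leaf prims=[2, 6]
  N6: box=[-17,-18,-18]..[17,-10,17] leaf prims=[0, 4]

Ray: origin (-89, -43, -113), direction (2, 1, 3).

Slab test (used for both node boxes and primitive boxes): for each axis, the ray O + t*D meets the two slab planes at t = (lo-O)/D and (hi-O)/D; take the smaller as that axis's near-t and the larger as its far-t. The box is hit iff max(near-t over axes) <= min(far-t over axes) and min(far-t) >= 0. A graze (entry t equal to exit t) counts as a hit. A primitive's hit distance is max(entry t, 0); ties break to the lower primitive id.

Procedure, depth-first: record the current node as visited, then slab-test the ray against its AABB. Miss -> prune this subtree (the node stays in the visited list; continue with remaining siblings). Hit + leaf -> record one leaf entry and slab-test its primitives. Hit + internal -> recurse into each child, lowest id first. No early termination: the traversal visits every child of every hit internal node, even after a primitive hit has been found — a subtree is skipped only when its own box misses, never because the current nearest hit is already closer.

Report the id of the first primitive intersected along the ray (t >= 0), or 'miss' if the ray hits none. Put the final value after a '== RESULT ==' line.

Walk:
N0 x:[69/2,53] y:[25,67] z:[95/3,130/3] -> hit [69/2,130/3], descend [1, 2]
  N1 x:[71/2,53] y:[25,34] z:[95/3,130/3] -> miss, prune
  N2 x:[69/2,47] y:[30,67] z:[101/3,109/3] -> hit [69/2,109/3], descend [3, 5]
    N3 x:[77/2,47] y:[39,67] z:[101/3,109/3] -> miss, prune
    N5 x:[69/2,91/2] y:[30,36] z:[34,109/3] -> hit [69/2,36] leaf, test {P2(miss), P6@t=35}

order=[0, 1, 2, 3, 5]  |boxes|=5  |leaves|=1  hit=P6

== RESULT ==
6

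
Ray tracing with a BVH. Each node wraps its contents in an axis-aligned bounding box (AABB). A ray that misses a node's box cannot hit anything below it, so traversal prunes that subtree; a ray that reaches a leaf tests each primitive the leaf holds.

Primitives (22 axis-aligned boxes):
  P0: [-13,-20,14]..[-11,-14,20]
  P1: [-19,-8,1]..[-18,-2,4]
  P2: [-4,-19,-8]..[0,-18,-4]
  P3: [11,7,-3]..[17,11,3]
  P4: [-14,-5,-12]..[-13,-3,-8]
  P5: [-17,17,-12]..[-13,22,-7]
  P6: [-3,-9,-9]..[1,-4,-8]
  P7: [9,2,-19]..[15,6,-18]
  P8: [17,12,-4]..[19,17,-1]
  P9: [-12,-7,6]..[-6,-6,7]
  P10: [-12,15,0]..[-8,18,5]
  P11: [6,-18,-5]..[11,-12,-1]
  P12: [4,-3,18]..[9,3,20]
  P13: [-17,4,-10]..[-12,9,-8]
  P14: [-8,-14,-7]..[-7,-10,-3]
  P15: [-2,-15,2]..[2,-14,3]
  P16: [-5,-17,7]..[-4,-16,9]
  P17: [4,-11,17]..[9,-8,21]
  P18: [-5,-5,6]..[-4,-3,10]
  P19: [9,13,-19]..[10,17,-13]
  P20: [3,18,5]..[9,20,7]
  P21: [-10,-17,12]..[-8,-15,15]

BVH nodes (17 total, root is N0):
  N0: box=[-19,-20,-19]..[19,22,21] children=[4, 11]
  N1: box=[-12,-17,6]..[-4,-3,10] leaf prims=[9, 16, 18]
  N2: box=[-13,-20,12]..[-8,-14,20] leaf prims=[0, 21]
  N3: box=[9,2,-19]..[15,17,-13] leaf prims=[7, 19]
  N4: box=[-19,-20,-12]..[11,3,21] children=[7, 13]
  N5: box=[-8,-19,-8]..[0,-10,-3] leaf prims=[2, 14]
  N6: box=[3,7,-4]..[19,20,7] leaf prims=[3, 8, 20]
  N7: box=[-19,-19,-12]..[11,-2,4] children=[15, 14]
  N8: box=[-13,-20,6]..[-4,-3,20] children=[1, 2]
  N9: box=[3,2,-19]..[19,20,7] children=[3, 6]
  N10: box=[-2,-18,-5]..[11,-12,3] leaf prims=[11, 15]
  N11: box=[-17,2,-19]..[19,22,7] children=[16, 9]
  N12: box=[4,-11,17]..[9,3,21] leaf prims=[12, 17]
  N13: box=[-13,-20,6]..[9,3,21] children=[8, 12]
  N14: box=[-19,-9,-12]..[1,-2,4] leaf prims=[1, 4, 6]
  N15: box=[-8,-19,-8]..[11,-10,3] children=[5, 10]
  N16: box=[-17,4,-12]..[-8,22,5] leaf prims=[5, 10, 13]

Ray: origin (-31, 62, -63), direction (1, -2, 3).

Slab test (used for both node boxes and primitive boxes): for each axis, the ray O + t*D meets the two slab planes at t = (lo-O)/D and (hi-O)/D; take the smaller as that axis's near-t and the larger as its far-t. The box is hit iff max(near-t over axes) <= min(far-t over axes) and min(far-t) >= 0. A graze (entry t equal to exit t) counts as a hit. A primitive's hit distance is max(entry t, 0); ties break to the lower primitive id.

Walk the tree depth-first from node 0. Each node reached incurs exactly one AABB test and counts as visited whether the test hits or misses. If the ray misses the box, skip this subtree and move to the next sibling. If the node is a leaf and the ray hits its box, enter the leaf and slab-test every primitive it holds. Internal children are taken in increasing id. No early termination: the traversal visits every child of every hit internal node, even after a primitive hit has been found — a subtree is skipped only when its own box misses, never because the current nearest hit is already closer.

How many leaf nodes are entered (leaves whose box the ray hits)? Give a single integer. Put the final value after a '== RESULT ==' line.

Walk:
N0 x:[12,50] y:[20,41] z:[44/3,28] -> hit [20,28], descend [4, 11]
  N4 x:[12,42] y:[59/2,41] z:[17,28] -> miss, prune
  N11 x:[14,50] y:[20,30] z:[44/3,70/3] -> hit [20,70/3], descend [9, 16]
    N9 x:[34,50] y:[21,30] z:[44/3,70/3] -> miss, prune
    N16 x:[14,23] y:[20,29] z:[17,68/3] -> hit [20,68/3] leaf, test {P5(miss), P10@t=22, P13(miss)}

Summary -> nodes [0, 4, 11, 9, 16]; box-tests=5; leaf-entries=1; first=P10

== RESULT ==
1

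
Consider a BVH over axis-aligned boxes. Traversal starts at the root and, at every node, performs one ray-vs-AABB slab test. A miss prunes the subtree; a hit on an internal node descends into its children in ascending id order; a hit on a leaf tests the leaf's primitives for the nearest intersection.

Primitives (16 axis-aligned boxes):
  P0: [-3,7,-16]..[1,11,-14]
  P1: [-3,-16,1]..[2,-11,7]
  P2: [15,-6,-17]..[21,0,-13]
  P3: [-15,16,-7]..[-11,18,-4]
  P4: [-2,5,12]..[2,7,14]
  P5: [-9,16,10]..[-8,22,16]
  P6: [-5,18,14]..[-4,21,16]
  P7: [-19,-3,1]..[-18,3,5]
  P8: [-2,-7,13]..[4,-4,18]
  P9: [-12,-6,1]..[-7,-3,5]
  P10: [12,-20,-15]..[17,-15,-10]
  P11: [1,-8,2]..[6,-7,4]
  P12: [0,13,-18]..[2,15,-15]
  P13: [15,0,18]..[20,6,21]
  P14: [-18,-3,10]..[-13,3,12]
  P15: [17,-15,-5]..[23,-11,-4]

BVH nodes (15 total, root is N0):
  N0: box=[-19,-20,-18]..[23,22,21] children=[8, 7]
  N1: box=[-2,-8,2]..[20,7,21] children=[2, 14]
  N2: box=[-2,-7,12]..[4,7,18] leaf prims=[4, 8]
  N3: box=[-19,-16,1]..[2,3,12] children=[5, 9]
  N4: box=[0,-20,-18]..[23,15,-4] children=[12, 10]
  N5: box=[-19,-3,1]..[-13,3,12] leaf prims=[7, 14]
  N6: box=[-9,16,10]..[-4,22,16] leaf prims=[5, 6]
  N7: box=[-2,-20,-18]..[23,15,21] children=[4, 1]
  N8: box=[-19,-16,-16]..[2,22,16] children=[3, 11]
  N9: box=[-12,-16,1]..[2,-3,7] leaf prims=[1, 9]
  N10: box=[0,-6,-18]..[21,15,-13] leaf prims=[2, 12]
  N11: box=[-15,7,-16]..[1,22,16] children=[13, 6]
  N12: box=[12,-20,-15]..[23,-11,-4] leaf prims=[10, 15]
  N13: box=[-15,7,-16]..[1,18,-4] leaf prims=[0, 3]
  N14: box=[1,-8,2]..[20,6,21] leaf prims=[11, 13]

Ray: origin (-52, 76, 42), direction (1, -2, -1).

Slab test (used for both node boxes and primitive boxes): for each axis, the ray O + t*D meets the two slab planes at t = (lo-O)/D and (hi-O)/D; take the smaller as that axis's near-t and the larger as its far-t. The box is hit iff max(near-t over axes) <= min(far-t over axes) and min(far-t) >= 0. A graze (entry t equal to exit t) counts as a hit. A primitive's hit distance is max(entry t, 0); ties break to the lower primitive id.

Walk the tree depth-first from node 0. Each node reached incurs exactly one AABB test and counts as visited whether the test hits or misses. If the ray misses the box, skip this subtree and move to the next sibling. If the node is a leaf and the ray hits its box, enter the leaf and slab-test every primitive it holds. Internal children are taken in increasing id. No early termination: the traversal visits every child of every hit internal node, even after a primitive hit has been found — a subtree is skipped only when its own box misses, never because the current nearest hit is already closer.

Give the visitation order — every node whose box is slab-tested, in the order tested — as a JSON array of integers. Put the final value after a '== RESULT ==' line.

Walk:
N0 x:[33,75] y:[27,48] z:[21,60] -> hit [33,48], descend [7, 8]
  N7 x:[50,75] y:[61/2,48] z:[21,60] -> miss, prune
  N8 x:[33,54] y:[27,46] z:[26,58] -> hit [33,46], descend [3, 11]
    N3 x:[33,54] y:[73/2,46] z:[30,41] -> hit [73/2,41], descend [5, 9]
      N5 x:[33,39] y:[73/2,79/2] z:[30,41] -> hit [73/2,39] leaf, test {P7(miss), P14(miss)}
      N9 x:[40,54] y:[79/2,46] z:[35,41] -> hit [40,41] leaf, test {P1(miss), P9@t=40}
    N11 x:[37,53] y:[27,69/2] z:[26,58] -> miss, prune

Summary -> nodes [0, 7, 8, 3, 5, 9, 11]; box-tests=7; leaf-entries=2; first=P9

== RESULT ==
[0, 7, 8, 3, 5, 9, 11]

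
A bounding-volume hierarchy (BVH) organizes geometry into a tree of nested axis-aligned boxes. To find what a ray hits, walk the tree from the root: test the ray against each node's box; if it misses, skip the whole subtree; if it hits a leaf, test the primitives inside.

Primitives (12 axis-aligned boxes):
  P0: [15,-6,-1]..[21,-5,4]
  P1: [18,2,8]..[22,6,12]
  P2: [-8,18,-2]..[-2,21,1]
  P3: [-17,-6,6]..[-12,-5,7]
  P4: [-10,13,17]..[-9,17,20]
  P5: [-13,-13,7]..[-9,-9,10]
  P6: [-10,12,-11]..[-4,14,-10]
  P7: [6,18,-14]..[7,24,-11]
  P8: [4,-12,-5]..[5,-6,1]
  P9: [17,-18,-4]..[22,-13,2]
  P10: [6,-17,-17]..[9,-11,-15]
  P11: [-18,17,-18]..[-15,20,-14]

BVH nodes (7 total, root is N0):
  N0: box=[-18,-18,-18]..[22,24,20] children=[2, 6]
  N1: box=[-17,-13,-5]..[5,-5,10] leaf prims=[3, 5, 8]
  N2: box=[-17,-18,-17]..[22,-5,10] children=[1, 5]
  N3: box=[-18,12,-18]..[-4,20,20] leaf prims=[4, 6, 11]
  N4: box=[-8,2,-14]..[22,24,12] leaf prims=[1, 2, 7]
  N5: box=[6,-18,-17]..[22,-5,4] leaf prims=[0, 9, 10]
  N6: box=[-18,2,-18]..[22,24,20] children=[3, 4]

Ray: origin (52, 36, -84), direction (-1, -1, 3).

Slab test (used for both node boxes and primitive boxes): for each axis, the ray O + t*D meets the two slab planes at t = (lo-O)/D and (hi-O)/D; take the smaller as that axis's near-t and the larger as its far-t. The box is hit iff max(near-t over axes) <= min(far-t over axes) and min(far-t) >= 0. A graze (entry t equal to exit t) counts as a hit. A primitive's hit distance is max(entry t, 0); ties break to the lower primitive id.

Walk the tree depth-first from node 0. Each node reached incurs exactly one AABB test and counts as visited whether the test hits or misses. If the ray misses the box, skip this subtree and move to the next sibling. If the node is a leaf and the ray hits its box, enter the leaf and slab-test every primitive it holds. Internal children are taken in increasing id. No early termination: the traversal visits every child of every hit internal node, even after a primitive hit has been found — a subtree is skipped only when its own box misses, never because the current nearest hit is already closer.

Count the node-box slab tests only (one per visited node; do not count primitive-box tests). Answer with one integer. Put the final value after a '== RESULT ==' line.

Traverse from the root:
N0 x:[30,70] y:[12,54] z:[22,104/3] -> hit [30,104/3], descend [2, 6]
  N2 x:[30,69] y:[41,54] z:[67/3,94/3] -> miss, prune
  N6 x:[30,70] y:[12,34] z:[22,104/3] -> hit [30,34], descend [3, 4]
    N3 x:[56,70] y:[16,24] z:[22,104/3] -> miss, prune
    N4 x:[30,60] y:[12,34] z:[70/3,32] -> hit [30,32] leaf, test {P1@t=92/3, P2(miss), P7(miss)}

order=[0, 2, 6, 3, 4]  |boxes|=5  |leaves|=1  hit=P1

== RESULT ==
5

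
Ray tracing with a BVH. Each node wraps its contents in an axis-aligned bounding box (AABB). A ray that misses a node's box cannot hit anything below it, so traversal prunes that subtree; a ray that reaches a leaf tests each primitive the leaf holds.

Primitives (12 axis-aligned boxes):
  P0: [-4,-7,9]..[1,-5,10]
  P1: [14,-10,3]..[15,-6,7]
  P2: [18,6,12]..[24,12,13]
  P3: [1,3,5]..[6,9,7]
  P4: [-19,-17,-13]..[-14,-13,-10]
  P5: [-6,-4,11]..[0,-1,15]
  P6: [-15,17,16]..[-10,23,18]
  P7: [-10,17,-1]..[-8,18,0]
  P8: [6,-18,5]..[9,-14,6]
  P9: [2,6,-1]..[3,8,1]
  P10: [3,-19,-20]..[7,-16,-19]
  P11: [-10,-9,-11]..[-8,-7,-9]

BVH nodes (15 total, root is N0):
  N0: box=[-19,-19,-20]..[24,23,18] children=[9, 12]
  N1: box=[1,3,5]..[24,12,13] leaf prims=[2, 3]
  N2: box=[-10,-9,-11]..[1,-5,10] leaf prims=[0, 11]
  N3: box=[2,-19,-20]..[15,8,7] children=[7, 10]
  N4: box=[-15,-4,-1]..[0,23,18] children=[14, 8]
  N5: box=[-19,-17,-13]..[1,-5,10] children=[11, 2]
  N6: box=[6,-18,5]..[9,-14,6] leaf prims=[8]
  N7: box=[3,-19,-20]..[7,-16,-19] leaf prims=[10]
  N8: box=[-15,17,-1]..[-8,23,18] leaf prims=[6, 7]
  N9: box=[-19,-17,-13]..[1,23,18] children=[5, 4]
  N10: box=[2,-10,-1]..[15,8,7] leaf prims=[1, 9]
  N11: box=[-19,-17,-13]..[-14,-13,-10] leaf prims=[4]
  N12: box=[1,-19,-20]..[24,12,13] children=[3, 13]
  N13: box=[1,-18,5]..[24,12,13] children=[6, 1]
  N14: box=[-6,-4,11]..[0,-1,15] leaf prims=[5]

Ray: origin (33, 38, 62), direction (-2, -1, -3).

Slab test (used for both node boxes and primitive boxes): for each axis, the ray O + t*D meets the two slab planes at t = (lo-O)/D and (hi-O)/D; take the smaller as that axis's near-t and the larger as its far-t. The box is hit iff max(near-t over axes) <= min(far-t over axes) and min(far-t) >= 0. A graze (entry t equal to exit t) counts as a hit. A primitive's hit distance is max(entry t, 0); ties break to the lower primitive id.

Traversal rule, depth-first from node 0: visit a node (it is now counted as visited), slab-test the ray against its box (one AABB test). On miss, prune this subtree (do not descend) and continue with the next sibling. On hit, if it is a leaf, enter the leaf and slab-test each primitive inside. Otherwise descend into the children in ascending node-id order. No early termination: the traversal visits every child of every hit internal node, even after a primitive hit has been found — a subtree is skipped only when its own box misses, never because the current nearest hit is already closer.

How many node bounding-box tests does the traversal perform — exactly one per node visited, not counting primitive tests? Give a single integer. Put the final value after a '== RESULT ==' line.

Trace the traversal:
N0 x:[9/2,26] y:[15,57] z:[44/3,82/3] -> hit [15,26], descend [9, 12]
  N9 x:[16,26] y:[15,55] z:[44/3,25] -> hit [16,25], descend [4, 5]
    N4 x:[33/2,24] y:[15,42] z:[44/3,21] -> hit [33/2,21], descend [8, 14]
      N8 x:[41/2,24] y:[15,21] z:[44/3,21] -> hit [41/2,21] leaf, test {P6(miss), P7@t=62/3}
      N14 x:[33/2,39/2] y:[39,42] z:[47/3,17] -> miss, prune
    N5 x:[16,26] y:[43,55] z:[52/3,25] -> miss, prune
  N12 x:[9/2,16] y:[26,57] z:[49/3,82/3] -> miss, prune

7 AABB tests over nodes [0, 9, 4, 8, 14, 5, 12]; 1 leaf entered; closest P7.

== RESULT ==
7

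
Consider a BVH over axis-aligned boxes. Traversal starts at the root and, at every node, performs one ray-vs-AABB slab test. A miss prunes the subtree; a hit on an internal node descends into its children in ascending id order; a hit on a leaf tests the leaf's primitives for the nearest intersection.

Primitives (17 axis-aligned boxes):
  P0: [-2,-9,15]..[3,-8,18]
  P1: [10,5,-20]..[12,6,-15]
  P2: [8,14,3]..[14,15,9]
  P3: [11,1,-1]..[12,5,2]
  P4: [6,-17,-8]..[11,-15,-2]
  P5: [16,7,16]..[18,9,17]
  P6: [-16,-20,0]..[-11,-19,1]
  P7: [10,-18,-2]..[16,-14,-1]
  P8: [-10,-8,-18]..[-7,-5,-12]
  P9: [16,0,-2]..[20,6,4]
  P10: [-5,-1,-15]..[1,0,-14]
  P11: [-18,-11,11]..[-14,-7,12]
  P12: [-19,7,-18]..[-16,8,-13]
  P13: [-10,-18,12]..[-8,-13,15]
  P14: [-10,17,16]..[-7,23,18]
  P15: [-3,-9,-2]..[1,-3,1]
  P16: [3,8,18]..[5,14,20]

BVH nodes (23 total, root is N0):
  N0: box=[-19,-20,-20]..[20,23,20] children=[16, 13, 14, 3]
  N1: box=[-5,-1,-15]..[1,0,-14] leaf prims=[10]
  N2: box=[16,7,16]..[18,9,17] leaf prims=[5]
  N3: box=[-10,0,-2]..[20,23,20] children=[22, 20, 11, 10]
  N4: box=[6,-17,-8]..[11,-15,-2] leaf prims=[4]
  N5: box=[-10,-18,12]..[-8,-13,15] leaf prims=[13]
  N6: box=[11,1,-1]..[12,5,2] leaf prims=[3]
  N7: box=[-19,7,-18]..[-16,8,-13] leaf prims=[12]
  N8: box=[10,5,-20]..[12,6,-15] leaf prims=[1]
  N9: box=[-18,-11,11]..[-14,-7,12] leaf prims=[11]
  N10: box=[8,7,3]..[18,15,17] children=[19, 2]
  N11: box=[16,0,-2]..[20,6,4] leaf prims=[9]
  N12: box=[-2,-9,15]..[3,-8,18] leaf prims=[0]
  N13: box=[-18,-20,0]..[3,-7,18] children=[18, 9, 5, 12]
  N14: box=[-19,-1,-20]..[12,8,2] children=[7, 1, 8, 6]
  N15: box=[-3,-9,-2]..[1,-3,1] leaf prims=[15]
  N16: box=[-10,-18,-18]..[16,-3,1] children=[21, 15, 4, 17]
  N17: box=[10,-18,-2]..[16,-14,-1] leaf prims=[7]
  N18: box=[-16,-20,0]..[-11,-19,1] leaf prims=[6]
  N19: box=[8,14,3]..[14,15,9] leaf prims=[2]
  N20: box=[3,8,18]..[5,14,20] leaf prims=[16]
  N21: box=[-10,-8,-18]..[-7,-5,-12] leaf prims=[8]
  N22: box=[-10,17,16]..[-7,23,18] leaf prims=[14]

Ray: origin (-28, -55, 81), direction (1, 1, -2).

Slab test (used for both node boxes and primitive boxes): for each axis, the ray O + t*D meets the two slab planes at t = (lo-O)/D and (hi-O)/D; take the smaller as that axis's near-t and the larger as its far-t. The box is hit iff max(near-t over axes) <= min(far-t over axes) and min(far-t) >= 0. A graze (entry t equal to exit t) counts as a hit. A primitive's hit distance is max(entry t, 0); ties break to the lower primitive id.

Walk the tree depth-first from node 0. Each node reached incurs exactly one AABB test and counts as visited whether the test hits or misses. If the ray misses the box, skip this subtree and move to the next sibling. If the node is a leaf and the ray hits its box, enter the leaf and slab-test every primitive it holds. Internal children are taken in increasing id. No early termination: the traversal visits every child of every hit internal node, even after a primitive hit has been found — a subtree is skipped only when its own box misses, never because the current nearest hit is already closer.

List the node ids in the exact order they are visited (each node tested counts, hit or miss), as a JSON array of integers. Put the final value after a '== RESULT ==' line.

Traverse from the root:
N0 x:[9,48] y:[35,78] z:[61/2,101/2] -> hit [35,48], descend [3, 13, 14, 16]
  N3 x:[18,48] y:[55,78] z:[61/2,83/2] -> miss, prune
  N13 x:[10,31] y:[35,48] z:[63/2,81/2] -> miss, prune
  N14 x:[9,40] y:[54,63] z:[79/2,101/2] -> miss, prune
  N16 x:[18,44] y:[37,52] z:[40,99/2] -> hit [40,44], descend [4, 15, 17, 21]
    N4 x:[34,39] y:[38,40] z:[83/2,89/2] -> miss, prune
    N15 x:[25,29] y:[46,52] z:[40,83/2] -> miss, prune
    N17 x:[38,44] y:[37,41] z:[41,83/2] -> hit [41,41] leaf, test {P7@t=41}
    N21 x:[18,21] y:[47,50] z:[93/2,99/2] -> miss, prune

Summary -> nodes [0, 3, 13, 14, 16, 4, 15, 17, 21]; box-tests=9; leaf-entries=1; first=P7

== RESULT ==
[0, 3, 13, 14, 16, 4, 15, 17, 21]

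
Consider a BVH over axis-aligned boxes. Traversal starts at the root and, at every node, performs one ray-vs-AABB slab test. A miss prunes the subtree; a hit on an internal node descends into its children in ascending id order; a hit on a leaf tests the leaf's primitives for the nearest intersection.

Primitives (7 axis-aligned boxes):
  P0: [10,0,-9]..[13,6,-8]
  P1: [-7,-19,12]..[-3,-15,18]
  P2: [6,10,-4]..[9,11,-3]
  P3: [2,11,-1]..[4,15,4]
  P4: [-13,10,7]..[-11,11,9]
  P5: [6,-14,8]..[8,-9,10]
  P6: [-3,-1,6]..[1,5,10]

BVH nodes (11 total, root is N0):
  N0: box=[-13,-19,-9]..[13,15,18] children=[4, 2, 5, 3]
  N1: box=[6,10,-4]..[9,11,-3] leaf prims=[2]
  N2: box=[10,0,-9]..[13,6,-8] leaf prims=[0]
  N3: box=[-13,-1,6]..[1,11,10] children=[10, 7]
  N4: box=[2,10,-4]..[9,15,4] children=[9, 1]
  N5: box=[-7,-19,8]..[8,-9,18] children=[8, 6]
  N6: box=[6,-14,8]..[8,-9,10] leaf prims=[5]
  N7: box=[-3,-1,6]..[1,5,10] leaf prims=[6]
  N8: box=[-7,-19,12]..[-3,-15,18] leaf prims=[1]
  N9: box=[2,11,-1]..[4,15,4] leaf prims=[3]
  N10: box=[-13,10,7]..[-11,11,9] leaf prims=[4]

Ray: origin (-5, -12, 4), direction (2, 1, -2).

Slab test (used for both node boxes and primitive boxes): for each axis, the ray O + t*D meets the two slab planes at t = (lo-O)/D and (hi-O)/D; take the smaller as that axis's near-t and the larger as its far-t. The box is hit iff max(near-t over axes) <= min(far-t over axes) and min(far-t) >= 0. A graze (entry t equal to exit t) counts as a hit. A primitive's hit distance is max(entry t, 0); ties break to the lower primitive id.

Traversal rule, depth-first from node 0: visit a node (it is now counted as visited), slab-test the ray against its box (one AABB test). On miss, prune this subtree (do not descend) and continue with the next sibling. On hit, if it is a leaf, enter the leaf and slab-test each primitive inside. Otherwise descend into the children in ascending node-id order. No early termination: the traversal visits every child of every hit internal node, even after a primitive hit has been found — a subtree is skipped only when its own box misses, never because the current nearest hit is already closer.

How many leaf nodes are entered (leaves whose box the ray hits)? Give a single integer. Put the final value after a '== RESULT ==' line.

Traverse from the root:
N0 x:[-4,9] y:[-7,27] z:[-7,13/2] -> hit [-4,13/2], descend [2, 3, 4, 5]
  N2 x:[15/2,9] y:[12,18] z:[6,13/2] -> miss, prune
  N3 x:[-4,3] y:[11,23] z:[-3,-1] -> miss, prune
  N4 x:[7/2,7] y:[22,27] z:[0,4] -> miss, prune
  N5 x:[-1,13/2] y:[-7,3] z:[-7,-2] -> miss, prune

5 AABB tests over nodes [0, 2, 3, 4, 5]; 0 leaves entered; closest miss.

== RESULT ==
0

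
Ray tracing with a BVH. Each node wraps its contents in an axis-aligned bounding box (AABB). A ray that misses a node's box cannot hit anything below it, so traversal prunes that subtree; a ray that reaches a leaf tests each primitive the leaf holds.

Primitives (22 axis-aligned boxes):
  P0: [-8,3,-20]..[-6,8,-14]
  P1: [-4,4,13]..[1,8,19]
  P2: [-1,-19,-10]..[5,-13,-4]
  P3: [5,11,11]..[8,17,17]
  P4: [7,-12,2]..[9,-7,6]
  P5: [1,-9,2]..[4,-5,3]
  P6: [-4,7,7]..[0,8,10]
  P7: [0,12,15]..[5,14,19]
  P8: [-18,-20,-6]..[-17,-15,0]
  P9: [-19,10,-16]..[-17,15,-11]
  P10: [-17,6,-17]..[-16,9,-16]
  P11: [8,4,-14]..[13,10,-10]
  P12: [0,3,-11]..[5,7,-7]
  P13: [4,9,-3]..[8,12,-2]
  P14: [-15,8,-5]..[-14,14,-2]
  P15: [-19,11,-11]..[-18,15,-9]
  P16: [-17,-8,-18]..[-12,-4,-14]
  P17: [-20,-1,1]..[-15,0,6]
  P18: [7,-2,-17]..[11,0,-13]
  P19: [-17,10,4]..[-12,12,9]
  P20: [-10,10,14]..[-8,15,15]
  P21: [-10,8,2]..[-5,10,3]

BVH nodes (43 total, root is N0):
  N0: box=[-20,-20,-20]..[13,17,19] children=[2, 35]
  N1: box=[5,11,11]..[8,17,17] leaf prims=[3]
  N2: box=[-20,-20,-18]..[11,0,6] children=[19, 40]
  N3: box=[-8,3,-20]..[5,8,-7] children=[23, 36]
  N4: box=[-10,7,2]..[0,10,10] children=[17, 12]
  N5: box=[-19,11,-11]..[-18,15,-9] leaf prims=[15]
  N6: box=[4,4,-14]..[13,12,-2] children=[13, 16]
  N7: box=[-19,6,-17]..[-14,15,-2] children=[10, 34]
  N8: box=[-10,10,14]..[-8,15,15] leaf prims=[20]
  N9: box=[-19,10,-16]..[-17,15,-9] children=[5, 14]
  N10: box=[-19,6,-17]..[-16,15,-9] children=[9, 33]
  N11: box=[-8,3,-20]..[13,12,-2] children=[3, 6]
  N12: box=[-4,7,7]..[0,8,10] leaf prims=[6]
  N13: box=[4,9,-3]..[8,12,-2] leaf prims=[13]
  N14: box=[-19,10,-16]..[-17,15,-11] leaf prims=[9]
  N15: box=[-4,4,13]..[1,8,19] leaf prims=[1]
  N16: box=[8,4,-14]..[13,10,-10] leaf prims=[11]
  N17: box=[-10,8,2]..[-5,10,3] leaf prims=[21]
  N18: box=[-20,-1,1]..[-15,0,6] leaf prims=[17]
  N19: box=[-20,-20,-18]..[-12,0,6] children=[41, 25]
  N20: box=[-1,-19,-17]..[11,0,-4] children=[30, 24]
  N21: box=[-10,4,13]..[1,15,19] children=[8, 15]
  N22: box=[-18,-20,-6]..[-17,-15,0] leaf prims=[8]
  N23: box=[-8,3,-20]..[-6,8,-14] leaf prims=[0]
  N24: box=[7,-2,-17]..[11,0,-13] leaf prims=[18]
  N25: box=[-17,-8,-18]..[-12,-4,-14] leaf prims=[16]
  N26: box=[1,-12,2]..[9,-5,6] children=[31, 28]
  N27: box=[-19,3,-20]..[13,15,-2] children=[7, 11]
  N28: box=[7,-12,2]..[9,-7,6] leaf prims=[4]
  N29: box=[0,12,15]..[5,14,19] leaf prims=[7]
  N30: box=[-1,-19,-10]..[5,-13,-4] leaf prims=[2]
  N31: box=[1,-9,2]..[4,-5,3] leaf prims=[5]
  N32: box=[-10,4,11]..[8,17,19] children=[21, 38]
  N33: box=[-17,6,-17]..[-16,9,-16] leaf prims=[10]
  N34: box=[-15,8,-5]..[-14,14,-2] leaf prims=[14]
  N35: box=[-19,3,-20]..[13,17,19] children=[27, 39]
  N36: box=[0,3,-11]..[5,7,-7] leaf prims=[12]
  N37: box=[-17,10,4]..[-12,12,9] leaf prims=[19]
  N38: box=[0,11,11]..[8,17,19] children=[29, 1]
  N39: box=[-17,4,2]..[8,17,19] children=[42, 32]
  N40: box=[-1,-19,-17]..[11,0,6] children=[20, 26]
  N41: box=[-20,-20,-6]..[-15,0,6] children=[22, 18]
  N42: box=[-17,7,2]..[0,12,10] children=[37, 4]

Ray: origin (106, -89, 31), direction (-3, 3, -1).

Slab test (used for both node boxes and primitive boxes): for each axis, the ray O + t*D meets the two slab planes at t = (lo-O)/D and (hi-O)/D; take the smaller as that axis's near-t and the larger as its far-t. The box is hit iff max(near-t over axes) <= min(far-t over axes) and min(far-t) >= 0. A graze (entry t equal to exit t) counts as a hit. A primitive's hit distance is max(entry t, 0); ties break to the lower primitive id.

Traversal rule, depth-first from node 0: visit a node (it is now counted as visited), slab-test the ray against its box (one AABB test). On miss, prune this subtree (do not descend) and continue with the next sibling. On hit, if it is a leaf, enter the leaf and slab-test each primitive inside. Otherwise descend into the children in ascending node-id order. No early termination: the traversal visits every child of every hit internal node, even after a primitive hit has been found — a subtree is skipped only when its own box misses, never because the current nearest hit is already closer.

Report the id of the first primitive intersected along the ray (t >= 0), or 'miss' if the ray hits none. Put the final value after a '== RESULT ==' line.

Trace the traversal:
N0 x:[31,42] y:[23,106/3] z:[12,51] -> hit [31,106/3], descend [2, 35]
  N2 x:[95/3,42] y:[23,89/3] z:[25,49] -> miss, prune
  N35 x:[31,125/3] y:[92/3,106/3] z:[12,51] -> hit [31,106/3], descend [27, 39]
    N27 x:[31,125/3] y:[92/3,104/3] z:[33,51] -> hit [33,104/3], descend [7, 11]
      N7 x:[40,125/3] y:[95/3,104/3] z:[33,48] -> miss, prune
      N11 x:[31,38] y:[92/3,101/3] z:[33,51] -> hit [33,101/3], descend [3, 6]
        N3 x:[101/3,38] y:[92/3,97/3] z:[38,51] -> miss, prune
        N6 x:[31,34] y:[31,101/3] z:[33,45] -> hit [33,101/3], descend [13, 16]
          N13 x:[98/3,34] y:[98/3,101/3] z:[33,34] -> hit [33,101/3] leaf, test {P13@t=33}
          N16 x:[31,98/3] y:[31,33] z:[41,45] -> miss, prune
    N39 x:[98/3,41] y:[31,106/3] z:[12,29] -> miss, prune

11 AABB tests over nodes [0, 2, 35, 27, 7, 11, 3, 6, 13, 16, 39]; 1 leaf entered; closest P13.

== RESULT ==
13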